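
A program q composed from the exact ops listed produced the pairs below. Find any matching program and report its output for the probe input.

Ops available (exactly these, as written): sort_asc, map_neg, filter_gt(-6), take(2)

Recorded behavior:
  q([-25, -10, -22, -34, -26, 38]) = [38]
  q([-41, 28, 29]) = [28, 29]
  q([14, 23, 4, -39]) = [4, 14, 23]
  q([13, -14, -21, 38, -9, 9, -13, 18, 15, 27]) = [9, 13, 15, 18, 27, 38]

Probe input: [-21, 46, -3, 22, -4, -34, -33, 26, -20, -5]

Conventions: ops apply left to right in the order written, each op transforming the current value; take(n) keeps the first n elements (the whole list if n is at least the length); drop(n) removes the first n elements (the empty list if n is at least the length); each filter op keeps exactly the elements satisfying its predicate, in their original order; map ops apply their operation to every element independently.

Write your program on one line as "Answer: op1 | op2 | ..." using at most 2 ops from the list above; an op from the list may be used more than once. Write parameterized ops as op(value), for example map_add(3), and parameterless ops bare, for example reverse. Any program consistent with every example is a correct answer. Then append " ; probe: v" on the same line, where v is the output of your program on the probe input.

filter_gt(-6) | sort_asc ; probe: [-5, -4, -3, 22, 26, 46]

Check, running the answer program on each example:
  [-25, -10, -22, -34, -26, 38] -> [38] -> [38]
  [-41, 28, 29] -> [28, 29] -> [28, 29]
  [14, 23, 4, -39] -> [14, 23, 4] -> [4, 14, 23]
  [13, -14, -21, 38, -9, 9, -13, 18, 15, 27] -> [13, 38, 9, 18, 15, 27] -> [9, 13, 15, 18, 27, 38]
  probe: [-21, 46, -3, 22, -4, -34, -33, 26, -20, -5] -> [46, -3, 22, -4, 26, -5] -> [-5, -4, -3, 22, 26, 46]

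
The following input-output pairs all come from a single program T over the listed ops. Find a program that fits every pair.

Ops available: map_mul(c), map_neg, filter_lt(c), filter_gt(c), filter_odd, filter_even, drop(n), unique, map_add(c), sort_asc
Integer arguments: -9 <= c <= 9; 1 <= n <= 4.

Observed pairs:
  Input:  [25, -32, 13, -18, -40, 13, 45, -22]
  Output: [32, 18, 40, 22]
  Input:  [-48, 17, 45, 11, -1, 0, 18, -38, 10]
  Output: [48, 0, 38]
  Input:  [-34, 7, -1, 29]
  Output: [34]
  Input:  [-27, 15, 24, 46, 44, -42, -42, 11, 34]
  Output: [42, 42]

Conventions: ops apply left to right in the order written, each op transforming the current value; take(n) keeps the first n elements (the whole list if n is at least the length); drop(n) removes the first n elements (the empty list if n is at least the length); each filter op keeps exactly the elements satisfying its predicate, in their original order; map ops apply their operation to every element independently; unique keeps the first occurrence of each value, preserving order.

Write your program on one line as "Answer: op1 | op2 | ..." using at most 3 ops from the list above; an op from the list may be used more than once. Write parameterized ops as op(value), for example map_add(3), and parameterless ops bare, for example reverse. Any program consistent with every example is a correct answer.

map_mul(-1) | filter_gt(-3) | filter_even

Check, running the answer program on each example:
  [25, -32, 13, -18, -40, 13, 45, -22] -> [-25, 32, -13, 18, 40, -13, -45, 22] -> [32, 18, 40, 22] -> [32, 18, 40, 22]
  [-48, 17, 45, 11, -1, 0, 18, -38, 10] -> [48, -17, -45, -11, 1, 0, -18, 38, -10] -> [48, 1, 0, 38] -> [48, 0, 38]
  [-34, 7, -1, 29] -> [34, -7, 1, -29] -> [34, 1] -> [34]
  [-27, 15, 24, 46, 44, -42, -42, 11, 34] -> [27, -15, -24, -46, -44, 42, 42, -11, -34] -> [27, 42, 42] -> [42, 42]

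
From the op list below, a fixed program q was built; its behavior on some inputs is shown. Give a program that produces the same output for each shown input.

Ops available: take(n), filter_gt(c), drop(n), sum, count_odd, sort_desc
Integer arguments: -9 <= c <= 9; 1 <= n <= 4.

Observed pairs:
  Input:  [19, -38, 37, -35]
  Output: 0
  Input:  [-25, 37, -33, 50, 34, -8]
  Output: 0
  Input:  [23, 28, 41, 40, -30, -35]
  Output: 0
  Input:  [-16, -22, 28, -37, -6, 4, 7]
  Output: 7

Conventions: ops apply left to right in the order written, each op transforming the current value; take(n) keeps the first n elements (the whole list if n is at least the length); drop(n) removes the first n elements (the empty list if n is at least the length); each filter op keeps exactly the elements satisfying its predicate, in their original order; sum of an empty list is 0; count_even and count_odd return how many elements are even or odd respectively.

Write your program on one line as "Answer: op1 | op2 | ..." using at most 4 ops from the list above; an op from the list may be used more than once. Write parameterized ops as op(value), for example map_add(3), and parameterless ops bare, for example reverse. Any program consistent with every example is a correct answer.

drop(3) | drop(3) | sum

Check, running the answer program on each example:
  [19, -38, 37, -35] -> [-35] -> [] -> 0
  [-25, 37, -33, 50, 34, -8] -> [50, 34, -8] -> [] -> 0
  [23, 28, 41, 40, -30, -35] -> [40, -30, -35] -> [] -> 0
  [-16, -22, 28, -37, -6, 4, 7] -> [-37, -6, 4, 7] -> [7] -> 7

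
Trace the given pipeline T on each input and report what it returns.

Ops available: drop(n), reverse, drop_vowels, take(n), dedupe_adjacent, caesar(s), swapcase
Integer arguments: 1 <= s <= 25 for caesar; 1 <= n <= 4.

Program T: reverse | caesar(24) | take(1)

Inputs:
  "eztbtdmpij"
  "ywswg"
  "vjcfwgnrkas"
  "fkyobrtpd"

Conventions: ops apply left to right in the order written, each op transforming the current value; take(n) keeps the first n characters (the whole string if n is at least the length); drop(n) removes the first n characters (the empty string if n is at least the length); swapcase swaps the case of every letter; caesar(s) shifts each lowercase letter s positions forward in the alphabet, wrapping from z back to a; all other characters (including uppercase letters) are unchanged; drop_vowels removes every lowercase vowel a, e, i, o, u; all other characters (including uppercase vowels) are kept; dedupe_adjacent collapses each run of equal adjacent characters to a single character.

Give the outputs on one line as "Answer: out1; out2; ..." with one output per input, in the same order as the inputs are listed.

"h"; "e"; "q"; "b"

Execution, op by op:
  "eztbtdmpij" -> "jipmdtbtze" -> "hgnkbrzrxc" -> "h"
  "ywswg" -> "gwswy" -> "euquw" -> "e"
  "vjcfwgnrkas" -> "sakrngwfcjv" -> "qyipleudaht" -> "q"
  "fkyobrtpd" -> "dptrboykf" -> "bnrpzmwid" -> "b"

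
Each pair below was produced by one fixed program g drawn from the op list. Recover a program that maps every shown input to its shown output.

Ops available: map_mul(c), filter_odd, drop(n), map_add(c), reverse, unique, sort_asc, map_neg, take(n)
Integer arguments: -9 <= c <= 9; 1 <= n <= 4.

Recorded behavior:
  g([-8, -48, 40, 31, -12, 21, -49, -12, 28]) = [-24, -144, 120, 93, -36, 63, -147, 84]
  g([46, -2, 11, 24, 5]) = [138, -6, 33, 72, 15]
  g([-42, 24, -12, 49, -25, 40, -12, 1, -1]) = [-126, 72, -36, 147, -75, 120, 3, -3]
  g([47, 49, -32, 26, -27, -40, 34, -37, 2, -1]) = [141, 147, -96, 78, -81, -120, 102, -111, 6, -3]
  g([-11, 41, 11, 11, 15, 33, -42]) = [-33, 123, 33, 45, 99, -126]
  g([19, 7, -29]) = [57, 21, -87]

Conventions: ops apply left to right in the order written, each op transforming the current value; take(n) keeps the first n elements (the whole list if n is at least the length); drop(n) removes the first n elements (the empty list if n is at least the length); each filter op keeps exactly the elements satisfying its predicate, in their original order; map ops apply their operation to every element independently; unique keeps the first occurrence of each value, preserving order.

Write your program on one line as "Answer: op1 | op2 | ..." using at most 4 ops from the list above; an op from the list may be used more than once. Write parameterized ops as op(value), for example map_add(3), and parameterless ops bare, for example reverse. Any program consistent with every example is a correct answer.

map_neg | map_mul(-3) | unique

Check, running the answer program on each example:
  [-8, -48, 40, 31, -12, 21, -49, -12, 28] -> [8, 48, -40, -31, 12, -21, 49, 12, -28] -> [-24, -144, 120, 93, -36, 63, -147, -36, 84] -> [-24, -144, 120, 93, -36, 63, -147, 84]
  [46, -2, 11, 24, 5] -> [-46, 2, -11, -24, -5] -> [138, -6, 33, 72, 15] -> [138, -6, 33, 72, 15]
  [-42, 24, -12, 49, -25, 40, -12, 1, -1] -> [42, -24, 12, -49, 25, -40, 12, -1, 1] -> [-126, 72, -36, 147, -75, 120, -36, 3, -3] -> [-126, 72, -36, 147, -75, 120, 3, -3]
  [47, 49, -32, 26, -27, -40, 34, -37, 2, -1] -> [-47, -49, 32, -26, 27, 40, -34, 37, -2, 1] -> [141, 147, -96, 78, -81, -120, 102, -111, 6, -3] -> [141, 147, -96, 78, -81, -120, 102, -111, 6, -3]
  [-11, 41, 11, 11, 15, 33, -42] -> [11, -41, -11, -11, -15, -33, 42] -> [-33, 123, 33, 33, 45, 99, -126] -> [-33, 123, 33, 45, 99, -126]
  [19, 7, -29] -> [-19, -7, 29] -> [57, 21, -87] -> [57, 21, -87]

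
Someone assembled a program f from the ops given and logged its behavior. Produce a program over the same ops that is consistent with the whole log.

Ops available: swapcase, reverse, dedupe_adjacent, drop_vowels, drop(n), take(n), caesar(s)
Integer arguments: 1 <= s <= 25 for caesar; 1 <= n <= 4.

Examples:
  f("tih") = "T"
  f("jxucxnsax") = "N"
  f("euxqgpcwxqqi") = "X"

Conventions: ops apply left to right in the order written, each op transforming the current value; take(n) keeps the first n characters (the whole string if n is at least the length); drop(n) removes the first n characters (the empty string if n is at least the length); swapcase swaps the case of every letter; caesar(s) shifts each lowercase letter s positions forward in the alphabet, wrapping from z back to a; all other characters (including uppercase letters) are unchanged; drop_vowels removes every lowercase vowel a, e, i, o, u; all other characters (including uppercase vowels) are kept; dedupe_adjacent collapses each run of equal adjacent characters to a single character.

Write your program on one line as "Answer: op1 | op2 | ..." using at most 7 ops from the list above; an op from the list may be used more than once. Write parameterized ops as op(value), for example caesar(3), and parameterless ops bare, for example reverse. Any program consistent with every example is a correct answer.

reverse | take(4) | drop_vowels | reverse | swapcase | take(1)

Check, running the answer program on each example:
  "tih" -> "hit" -> "hit" -> "ht" -> "th" -> "TH" -> "T"
  "jxucxnsax" -> "xasnxcuxj" -> "xasn" -> "xsn" -> "nsx" -> "NSX" -> "N"
  "euxqgpcwxqqi" -> "iqqxwcpgqxue" -> "iqqx" -> "qqx" -> "xqq" -> "XQQ" -> "X"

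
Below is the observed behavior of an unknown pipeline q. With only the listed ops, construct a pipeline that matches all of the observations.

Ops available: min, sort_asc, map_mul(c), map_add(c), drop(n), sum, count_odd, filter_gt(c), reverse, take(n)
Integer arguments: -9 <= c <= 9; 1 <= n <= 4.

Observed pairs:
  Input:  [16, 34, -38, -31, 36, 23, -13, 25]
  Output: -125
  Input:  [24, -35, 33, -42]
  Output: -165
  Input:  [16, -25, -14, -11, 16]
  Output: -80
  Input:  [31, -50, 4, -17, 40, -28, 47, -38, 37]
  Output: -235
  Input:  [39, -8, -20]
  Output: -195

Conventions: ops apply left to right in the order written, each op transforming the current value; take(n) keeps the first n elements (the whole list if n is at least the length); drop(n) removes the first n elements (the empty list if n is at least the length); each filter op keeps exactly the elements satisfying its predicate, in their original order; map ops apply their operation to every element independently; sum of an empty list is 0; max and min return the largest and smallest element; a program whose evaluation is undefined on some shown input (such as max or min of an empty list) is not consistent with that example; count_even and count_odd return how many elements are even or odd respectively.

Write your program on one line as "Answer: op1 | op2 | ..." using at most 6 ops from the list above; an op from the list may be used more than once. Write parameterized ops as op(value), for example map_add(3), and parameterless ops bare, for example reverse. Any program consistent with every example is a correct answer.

reverse | map_mul(-5) | take(4) | take(3) | min

Check, running the answer program on each example:
  [16, 34, -38, -31, 36, 23, -13, 25] -> [25, -13, 23, 36, -31, -38, 34, 16] -> [-125, 65, -115, -180, 155, 190, -170, -80] -> [-125, 65, -115, -180] -> [-125, 65, -115] -> -125
  [24, -35, 33, -42] -> [-42, 33, -35, 24] -> [210, -165, 175, -120] -> [210, -165, 175, -120] -> [210, -165, 175] -> -165
  [16, -25, -14, -11, 16] -> [16, -11, -14, -25, 16] -> [-80, 55, 70, 125, -80] -> [-80, 55, 70, 125] -> [-80, 55, 70] -> -80
  [31, -50, 4, -17, 40, -28, 47, -38, 37] -> [37, -38, 47, -28, 40, -17, 4, -50, 31] -> [-185, 190, -235, 140, -200, 85, -20, 250, -155] -> [-185, 190, -235, 140] -> [-185, 190, -235] -> -235
  [39, -8, -20] -> [-20, -8, 39] -> [100, 40, -195] -> [100, 40, -195] -> [100, 40, -195] -> -195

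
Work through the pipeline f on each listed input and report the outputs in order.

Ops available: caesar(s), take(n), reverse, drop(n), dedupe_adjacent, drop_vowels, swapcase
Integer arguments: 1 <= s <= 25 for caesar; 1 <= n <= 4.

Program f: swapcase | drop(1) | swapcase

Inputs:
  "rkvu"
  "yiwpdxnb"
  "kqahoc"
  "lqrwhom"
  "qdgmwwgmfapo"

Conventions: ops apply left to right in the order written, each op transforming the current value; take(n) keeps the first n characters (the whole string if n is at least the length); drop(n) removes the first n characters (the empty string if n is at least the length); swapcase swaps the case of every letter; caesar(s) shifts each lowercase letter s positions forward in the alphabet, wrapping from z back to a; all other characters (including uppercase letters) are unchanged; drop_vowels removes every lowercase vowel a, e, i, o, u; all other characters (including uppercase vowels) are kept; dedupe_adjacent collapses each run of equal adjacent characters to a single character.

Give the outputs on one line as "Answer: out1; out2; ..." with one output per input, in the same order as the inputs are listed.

Execution, op by op:
  "rkvu" -> "RKVU" -> "KVU" -> "kvu"
  "yiwpdxnb" -> "YIWPDXNB" -> "IWPDXNB" -> "iwpdxnb"
  "kqahoc" -> "KQAHOC" -> "QAHOC" -> "qahoc"
  "lqrwhom" -> "LQRWHOM" -> "QRWHOM" -> "qrwhom"
  "qdgmwwgmfapo" -> "QDGMWWGMFAPO" -> "DGMWWGMFAPO" -> "dgmwwgmfapo"

"kvu"; "iwpdxnb"; "qahoc"; "qrwhom"; "dgmwwgmfapo"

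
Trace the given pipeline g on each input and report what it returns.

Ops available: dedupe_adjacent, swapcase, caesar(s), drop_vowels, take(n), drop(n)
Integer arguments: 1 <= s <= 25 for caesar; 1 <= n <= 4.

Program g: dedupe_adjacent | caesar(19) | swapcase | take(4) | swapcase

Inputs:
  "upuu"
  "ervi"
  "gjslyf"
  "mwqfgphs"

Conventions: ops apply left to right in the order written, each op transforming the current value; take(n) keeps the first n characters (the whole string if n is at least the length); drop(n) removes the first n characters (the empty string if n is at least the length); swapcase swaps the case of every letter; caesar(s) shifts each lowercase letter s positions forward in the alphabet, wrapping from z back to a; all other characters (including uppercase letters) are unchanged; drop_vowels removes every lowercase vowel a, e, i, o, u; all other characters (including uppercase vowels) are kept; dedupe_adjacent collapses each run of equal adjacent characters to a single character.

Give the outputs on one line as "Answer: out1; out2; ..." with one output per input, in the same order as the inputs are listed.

"nin"; "xkob"; "zcle"; "fpjy"

Execution, op by op:
  "upuu" -> "upu" -> "nin" -> "NIN" -> "NIN" -> "nin"
  "ervi" -> "ervi" -> "xkob" -> "XKOB" -> "XKOB" -> "xkob"
  "gjslyf" -> "gjslyf" -> "zclery" -> "ZCLERY" -> "ZCLE" -> "zcle"
  "mwqfgphs" -> "mwqfgphs" -> "fpjyzial" -> "FPJYZIAL" -> "FPJY" -> "fpjy"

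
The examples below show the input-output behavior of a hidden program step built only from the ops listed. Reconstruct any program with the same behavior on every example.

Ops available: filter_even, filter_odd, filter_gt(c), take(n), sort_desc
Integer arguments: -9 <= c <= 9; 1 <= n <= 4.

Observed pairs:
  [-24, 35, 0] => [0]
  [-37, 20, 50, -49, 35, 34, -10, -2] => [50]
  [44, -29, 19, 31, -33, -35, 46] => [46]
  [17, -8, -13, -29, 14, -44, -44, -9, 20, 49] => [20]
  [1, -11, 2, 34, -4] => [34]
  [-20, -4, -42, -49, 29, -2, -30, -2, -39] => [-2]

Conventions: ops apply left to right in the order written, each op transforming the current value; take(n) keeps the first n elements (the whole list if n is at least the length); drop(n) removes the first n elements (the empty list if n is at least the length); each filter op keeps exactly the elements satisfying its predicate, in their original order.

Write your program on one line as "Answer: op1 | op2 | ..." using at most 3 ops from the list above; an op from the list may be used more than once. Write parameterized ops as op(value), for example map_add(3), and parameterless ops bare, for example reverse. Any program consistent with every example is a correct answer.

filter_even | sort_desc | take(1)

Check, running the answer program on each example:
  [-24, 35, 0] -> [-24, 0] -> [0, -24] -> [0]
  [-37, 20, 50, -49, 35, 34, -10, -2] -> [20, 50, 34, -10, -2] -> [50, 34, 20, -2, -10] -> [50]
  [44, -29, 19, 31, -33, -35, 46] -> [44, 46] -> [46, 44] -> [46]
  [17, -8, -13, -29, 14, -44, -44, -9, 20, 49] -> [-8, 14, -44, -44, 20] -> [20, 14, -8, -44, -44] -> [20]
  [1, -11, 2, 34, -4] -> [2, 34, -4] -> [34, 2, -4] -> [34]
  [-20, -4, -42, -49, 29, -2, -30, -2, -39] -> [-20, -4, -42, -2, -30, -2] -> [-2, -2, -4, -20, -30, -42] -> [-2]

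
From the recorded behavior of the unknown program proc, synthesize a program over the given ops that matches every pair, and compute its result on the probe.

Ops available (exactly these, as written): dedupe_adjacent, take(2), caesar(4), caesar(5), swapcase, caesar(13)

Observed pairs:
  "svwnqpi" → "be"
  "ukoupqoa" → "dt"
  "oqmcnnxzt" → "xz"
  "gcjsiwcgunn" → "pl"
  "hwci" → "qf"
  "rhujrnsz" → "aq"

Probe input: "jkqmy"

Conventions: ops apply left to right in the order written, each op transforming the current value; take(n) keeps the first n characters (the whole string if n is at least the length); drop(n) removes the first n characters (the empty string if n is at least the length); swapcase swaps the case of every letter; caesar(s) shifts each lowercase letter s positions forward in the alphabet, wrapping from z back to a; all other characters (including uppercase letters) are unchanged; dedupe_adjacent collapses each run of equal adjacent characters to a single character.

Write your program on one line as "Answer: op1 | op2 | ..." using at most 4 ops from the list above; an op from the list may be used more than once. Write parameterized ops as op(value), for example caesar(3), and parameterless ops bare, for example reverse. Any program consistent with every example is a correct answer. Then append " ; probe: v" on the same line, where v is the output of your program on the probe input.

caesar(5) | caesar(4) | take(2) ; probe: "st"

Check, running the answer program on each example:
  "svwnqpi" -> "xabsvun" -> "befwzyr" -> "be"
  "ukoupqoa" -> "zptzuvtf" -> "dtxdyzxj" -> "dt"
  "oqmcnnxzt" -> "tvrhsscey" -> "xzvlwwgic" -> "xz"
  "gcjsiwcgunn" -> "lhoxnbhlzss" -> "plsbrflpdww" -> "pl"
  "hwci" -> "mbhn" -> "qflr" -> "qf"
  "rhujrnsz" -> "wmzowsxe" -> "aqdsawbi" -> "aq"
  probe: "jkqmy" -> "opvrd" -> "stzvh" -> "st"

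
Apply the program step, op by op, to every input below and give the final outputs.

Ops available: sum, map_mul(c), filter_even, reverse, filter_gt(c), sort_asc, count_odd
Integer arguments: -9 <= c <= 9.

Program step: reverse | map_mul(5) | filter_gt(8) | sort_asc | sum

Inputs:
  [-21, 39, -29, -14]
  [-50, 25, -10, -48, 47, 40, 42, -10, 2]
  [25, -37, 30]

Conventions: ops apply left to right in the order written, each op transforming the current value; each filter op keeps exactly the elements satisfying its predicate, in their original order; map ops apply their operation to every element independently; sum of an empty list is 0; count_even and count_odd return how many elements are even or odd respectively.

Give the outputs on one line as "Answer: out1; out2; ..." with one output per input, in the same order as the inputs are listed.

195; 780; 275

Execution, op by op:
  [-21, 39, -29, -14] -> [-14, -29, 39, -21] -> [-70, -145, 195, -105] -> [195] -> [195] -> 195
  [-50, 25, -10, -48, 47, 40, 42, -10, 2] -> [2, -10, 42, 40, 47, -48, -10, 25, -50] -> [10, -50, 210, 200, 235, -240, -50, 125, -250] -> [10, 210, 200, 235, 125] -> [10, 125, 200, 210, 235] -> 780
  [25, -37, 30] -> [30, -37, 25] -> [150, -185, 125] -> [150, 125] -> [125, 150] -> 275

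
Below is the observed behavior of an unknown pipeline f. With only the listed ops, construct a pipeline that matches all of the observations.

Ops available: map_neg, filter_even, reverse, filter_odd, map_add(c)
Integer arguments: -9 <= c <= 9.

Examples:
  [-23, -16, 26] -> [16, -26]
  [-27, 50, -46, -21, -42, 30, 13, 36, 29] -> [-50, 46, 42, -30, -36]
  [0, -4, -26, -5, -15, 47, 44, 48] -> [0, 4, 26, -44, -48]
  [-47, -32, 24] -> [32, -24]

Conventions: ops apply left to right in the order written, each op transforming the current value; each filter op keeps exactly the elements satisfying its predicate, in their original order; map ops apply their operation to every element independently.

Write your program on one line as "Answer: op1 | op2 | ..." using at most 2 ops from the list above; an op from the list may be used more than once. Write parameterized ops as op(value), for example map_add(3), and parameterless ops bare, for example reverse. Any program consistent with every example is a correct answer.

filter_even | map_neg

Check, running the answer program on each example:
  [-23, -16, 26] -> [-16, 26] -> [16, -26]
  [-27, 50, -46, -21, -42, 30, 13, 36, 29] -> [50, -46, -42, 30, 36] -> [-50, 46, 42, -30, -36]
  [0, -4, -26, -5, -15, 47, 44, 48] -> [0, -4, -26, 44, 48] -> [0, 4, 26, -44, -48]
  [-47, -32, 24] -> [-32, 24] -> [32, -24]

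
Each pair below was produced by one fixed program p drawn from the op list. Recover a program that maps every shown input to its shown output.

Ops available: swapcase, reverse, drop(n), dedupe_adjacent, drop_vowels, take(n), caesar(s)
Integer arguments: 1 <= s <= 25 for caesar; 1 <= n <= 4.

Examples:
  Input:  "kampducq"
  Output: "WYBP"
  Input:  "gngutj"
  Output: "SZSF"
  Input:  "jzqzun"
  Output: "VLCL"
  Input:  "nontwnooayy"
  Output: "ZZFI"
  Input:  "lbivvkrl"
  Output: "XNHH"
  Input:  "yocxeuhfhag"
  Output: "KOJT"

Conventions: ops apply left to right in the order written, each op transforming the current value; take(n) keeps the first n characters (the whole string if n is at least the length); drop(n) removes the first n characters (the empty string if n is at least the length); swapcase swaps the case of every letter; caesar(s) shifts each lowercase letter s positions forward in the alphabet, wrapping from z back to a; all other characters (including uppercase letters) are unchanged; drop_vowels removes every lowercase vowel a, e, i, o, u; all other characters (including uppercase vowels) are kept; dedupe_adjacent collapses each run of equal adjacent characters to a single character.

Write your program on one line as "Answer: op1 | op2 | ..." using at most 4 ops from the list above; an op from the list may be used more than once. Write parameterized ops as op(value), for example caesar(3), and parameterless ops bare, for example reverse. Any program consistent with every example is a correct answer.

drop_vowels | caesar(12) | take(4) | swapcase

Check, running the answer program on each example:
  "kampducq" -> "kmpdcq" -> "wybpoc" -> "wybp" -> "WYBP"
  "gngutj" -> "gngtj" -> "szsfv" -> "szsf" -> "SZSF"
  "jzqzun" -> "jzqzn" -> "vlclz" -> "vlcl" -> "VLCL"
  "nontwnooayy" -> "nntwnyy" -> "zzfizkk" -> "zzfi" -> "ZZFI"
  "lbivvkrl" -> "lbvvkrl" -> "xnhhwdx" -> "xnhh" -> "XNHH"
  "yocxeuhfhag" -> "ycxhfhg" -> "kojtrts" -> "kojt" -> "KOJT"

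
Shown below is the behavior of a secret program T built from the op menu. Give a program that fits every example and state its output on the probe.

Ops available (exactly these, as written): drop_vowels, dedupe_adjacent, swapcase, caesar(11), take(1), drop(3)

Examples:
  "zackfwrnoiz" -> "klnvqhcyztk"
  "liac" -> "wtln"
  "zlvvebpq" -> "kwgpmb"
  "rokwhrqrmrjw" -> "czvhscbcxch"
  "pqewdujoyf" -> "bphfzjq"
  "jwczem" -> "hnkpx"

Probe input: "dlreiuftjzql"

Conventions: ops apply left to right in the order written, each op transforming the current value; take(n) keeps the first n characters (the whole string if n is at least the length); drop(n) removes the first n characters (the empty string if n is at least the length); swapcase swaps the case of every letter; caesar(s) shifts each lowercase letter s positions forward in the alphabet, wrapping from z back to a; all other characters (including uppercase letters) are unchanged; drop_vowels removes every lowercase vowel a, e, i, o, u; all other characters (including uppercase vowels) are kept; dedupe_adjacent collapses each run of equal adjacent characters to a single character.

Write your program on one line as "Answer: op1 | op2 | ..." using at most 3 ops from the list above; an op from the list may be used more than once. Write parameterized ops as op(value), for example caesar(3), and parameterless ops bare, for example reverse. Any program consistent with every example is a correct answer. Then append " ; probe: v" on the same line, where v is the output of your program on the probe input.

caesar(11) | dedupe_adjacent | drop_vowels ; probe: "wcptfqkbw"

Check, running the answer program on each example:
  "zackfwrnoiz" -> "klnvqhcyztk" -> "klnvqhcyztk" -> "klnvqhcyztk"
  "liac" -> "wtln" -> "wtln" -> "wtln"
  "zlvvebpq" -> "kwggpmab" -> "kwgpmab" -> "kwgpmb"
  "rokwhrqrmrjw" -> "czvhscbcxcuh" -> "czvhscbcxcuh" -> "czvhscbcxch"
  "pqewdujoyf" -> "abphofuzjq" -> "abphofuzjq" -> "bphfzjq"
  "jwczem" -> "uhnkpx" -> "uhnkpx" -> "hnkpx"
  probe: "dlreiuftjzql" -> "owcptfqeukbw" -> "owcptfqeukbw" -> "wcptfqkbw"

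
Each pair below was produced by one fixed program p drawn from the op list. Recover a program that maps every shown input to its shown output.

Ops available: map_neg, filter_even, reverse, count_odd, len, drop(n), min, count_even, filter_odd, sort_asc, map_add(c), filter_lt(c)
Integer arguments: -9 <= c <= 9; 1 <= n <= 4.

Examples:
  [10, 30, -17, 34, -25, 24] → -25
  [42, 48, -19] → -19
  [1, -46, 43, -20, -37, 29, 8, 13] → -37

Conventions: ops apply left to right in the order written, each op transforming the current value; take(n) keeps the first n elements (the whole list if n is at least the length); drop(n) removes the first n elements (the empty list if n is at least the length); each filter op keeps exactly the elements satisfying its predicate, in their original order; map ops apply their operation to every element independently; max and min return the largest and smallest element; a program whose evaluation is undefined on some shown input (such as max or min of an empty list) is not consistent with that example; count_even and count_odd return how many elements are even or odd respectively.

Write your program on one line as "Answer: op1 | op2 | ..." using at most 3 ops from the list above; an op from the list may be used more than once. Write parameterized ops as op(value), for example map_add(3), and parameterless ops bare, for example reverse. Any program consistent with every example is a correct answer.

filter_odd | min

Check, running the answer program on each example:
  [10, 30, -17, 34, -25, 24] -> [-17, -25] -> -25
  [42, 48, -19] -> [-19] -> -19
  [1, -46, 43, -20, -37, 29, 8, 13] -> [1, 43, -37, 29, 13] -> -37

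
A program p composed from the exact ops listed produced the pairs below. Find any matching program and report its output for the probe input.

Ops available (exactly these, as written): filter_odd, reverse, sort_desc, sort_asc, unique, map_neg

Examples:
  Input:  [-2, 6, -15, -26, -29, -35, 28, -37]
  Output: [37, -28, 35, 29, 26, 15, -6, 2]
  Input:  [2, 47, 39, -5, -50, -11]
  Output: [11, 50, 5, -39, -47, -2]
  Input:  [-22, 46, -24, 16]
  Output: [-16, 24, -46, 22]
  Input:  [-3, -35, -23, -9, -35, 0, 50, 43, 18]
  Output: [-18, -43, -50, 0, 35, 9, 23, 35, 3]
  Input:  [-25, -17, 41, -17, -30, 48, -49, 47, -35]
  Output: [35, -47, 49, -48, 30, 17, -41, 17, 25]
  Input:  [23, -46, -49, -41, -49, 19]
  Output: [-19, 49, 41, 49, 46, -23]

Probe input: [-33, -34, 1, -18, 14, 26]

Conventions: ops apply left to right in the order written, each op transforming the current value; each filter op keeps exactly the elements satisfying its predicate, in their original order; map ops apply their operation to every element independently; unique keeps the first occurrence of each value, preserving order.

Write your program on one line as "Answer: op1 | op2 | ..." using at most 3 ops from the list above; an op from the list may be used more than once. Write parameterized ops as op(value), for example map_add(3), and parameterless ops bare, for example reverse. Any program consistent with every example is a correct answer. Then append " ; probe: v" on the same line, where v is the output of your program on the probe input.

map_neg | reverse ; probe: [-26, -14, 18, -1, 34, 33]

Check, running the answer program on each example:
  [-2, 6, -15, -26, -29, -35, 28, -37] -> [2, -6, 15, 26, 29, 35, -28, 37] -> [37, -28, 35, 29, 26, 15, -6, 2]
  [2, 47, 39, -5, -50, -11] -> [-2, -47, -39, 5, 50, 11] -> [11, 50, 5, -39, -47, -2]
  [-22, 46, -24, 16] -> [22, -46, 24, -16] -> [-16, 24, -46, 22]
  [-3, -35, -23, -9, -35, 0, 50, 43, 18] -> [3, 35, 23, 9, 35, 0, -50, -43, -18] -> [-18, -43, -50, 0, 35, 9, 23, 35, 3]
  [-25, -17, 41, -17, -30, 48, -49, 47, -35] -> [25, 17, -41, 17, 30, -48, 49, -47, 35] -> [35, -47, 49, -48, 30, 17, -41, 17, 25]
  [23, -46, -49, -41, -49, 19] -> [-23, 46, 49, 41, 49, -19] -> [-19, 49, 41, 49, 46, -23]
  probe: [-33, -34, 1, -18, 14, 26] -> [33, 34, -1, 18, -14, -26] -> [-26, -14, 18, -1, 34, 33]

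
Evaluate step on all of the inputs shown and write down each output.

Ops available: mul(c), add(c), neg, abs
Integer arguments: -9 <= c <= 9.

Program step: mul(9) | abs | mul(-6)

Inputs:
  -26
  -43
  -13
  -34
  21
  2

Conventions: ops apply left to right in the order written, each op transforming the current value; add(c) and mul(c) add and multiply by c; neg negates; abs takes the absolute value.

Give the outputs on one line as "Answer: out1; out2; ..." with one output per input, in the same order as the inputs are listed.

-1404; -2322; -702; -1836; -1134; -108

Execution, op by op:
  -26 -> -234 -> 234 -> -1404
  -43 -> -387 -> 387 -> -2322
  -13 -> -117 -> 117 -> -702
  -34 -> -306 -> 306 -> -1836
  21 -> 189 -> 189 -> -1134
  2 -> 18 -> 18 -> -108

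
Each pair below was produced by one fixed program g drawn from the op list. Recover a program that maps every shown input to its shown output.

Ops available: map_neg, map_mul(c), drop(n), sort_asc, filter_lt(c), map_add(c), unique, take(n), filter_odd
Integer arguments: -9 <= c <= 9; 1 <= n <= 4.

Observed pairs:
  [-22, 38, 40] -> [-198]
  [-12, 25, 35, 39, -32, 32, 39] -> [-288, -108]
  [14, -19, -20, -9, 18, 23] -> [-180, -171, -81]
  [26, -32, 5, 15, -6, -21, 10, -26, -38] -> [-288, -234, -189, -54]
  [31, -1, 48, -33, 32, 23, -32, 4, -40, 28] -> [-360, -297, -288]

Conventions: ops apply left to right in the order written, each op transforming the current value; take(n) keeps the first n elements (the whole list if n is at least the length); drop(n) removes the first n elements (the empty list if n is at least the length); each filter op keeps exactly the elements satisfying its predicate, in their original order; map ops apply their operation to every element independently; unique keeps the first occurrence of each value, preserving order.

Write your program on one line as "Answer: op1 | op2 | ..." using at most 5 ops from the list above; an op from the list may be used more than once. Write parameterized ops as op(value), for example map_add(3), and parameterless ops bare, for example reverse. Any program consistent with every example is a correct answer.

filter_lt(-4) | take(4) | map_mul(9) | sort_asc

Check, running the answer program on each example:
  [-22, 38, 40] -> [-22] -> [-22] -> [-198] -> [-198]
  [-12, 25, 35, 39, -32, 32, 39] -> [-12, -32] -> [-12, -32] -> [-108, -288] -> [-288, -108]
  [14, -19, -20, -9, 18, 23] -> [-19, -20, -9] -> [-19, -20, -9] -> [-171, -180, -81] -> [-180, -171, -81]
  [26, -32, 5, 15, -6, -21, 10, -26, -38] -> [-32, -6, -21, -26, -38] -> [-32, -6, -21, -26] -> [-288, -54, -189, -234] -> [-288, -234, -189, -54]
  [31, -1, 48, -33, 32, 23, -32, 4, -40, 28] -> [-33, -32, -40] -> [-33, -32, -40] -> [-297, -288, -360] -> [-360, -297, -288]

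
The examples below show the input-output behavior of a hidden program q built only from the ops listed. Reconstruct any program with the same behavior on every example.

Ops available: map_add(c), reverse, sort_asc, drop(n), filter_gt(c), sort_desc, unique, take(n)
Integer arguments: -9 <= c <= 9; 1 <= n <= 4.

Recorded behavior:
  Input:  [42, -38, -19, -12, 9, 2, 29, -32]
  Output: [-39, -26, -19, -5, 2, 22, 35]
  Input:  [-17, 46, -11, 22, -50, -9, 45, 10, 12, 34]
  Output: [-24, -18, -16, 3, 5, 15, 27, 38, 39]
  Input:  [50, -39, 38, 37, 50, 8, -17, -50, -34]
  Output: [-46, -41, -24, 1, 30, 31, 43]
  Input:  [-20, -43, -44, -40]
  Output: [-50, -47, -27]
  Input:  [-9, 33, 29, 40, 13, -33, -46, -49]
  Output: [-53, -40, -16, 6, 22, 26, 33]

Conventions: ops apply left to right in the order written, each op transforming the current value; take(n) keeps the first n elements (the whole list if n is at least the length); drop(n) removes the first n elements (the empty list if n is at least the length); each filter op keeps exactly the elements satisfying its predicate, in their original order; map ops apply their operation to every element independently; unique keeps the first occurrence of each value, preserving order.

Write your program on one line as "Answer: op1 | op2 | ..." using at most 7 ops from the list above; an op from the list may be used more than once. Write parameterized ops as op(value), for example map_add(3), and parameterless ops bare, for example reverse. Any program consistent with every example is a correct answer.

sort_asc | drop(1) | unique | sort_desc | map_add(-7) | reverse

Check, running the answer program on each example:
  [42, -38, -19, -12, 9, 2, 29, -32] -> [-38, -32, -19, -12, 2, 9, 29, 42] -> [-32, -19, -12, 2, 9, 29, 42] -> [-32, -19, -12, 2, 9, 29, 42] -> [42, 29, 9, 2, -12, -19, -32] -> [35, 22, 2, -5, -19, -26, -39] -> [-39, -26, -19, -5, 2, 22, 35]
  [-17, 46, -11, 22, -50, -9, 45, 10, 12, 34] -> [-50, -17, -11, -9, 10, 12, 22, 34, 45, 46] -> [-17, -11, -9, 10, 12, 22, 34, 45, 46] -> [-17, -11, -9, 10, 12, 22, 34, 45, 46] -> [46, 45, 34, 22, 12, 10, -9, -11, -17] -> [39, 38, 27, 15, 5, 3, -16, -18, -24] -> [-24, -18, -16, 3, 5, 15, 27, 38, 39]
  [50, -39, 38, 37, 50, 8, -17, -50, -34] -> [-50, -39, -34, -17, 8, 37, 38, 50, 50] -> [-39, -34, -17, 8, 37, 38, 50, 50] -> [-39, -34, -17, 8, 37, 38, 50] -> [50, 38, 37, 8, -17, -34, -39] -> [43, 31, 30, 1, -24, -41, -46] -> [-46, -41, -24, 1, 30, 31, 43]
  [-20, -43, -44, -40] -> [-44, -43, -40, -20] -> [-43, -40, -20] -> [-43, -40, -20] -> [-20, -40, -43] -> [-27, -47, -50] -> [-50, -47, -27]
  [-9, 33, 29, 40, 13, -33, -46, -49] -> [-49, -46, -33, -9, 13, 29, 33, 40] -> [-46, -33, -9, 13, 29, 33, 40] -> [-46, -33, -9, 13, 29, 33, 40] -> [40, 33, 29, 13, -9, -33, -46] -> [33, 26, 22, 6, -16, -40, -53] -> [-53, -40, -16, 6, 22, 26, 33]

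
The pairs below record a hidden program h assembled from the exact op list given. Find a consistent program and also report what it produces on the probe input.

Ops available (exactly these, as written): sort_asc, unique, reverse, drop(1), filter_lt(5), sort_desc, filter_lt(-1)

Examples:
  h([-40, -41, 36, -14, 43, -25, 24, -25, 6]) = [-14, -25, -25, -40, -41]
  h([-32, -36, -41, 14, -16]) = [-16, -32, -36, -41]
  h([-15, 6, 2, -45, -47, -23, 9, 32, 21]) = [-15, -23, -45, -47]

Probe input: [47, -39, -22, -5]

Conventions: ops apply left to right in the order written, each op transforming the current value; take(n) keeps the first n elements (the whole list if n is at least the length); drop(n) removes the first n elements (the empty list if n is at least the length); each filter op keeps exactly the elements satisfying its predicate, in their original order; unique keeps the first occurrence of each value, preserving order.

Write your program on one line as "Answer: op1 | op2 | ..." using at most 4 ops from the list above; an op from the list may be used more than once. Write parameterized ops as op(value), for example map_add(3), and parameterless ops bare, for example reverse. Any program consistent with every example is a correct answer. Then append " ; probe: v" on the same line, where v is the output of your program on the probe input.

sort_desc | drop(1) | filter_lt(-1) ; probe: [-5, -22, -39]

Check, running the answer program on each example:
  [-40, -41, 36, -14, 43, -25, 24, -25, 6] -> [43, 36, 24, 6, -14, -25, -25, -40, -41] -> [36, 24, 6, -14, -25, -25, -40, -41] -> [-14, -25, -25, -40, -41]
  [-32, -36, -41, 14, -16] -> [14, -16, -32, -36, -41] -> [-16, -32, -36, -41] -> [-16, -32, -36, -41]
  [-15, 6, 2, -45, -47, -23, 9, 32, 21] -> [32, 21, 9, 6, 2, -15, -23, -45, -47] -> [21, 9, 6, 2, -15, -23, -45, -47] -> [-15, -23, -45, -47]
  probe: [47, -39, -22, -5] -> [47, -5, -22, -39] -> [-5, -22, -39] -> [-5, -22, -39]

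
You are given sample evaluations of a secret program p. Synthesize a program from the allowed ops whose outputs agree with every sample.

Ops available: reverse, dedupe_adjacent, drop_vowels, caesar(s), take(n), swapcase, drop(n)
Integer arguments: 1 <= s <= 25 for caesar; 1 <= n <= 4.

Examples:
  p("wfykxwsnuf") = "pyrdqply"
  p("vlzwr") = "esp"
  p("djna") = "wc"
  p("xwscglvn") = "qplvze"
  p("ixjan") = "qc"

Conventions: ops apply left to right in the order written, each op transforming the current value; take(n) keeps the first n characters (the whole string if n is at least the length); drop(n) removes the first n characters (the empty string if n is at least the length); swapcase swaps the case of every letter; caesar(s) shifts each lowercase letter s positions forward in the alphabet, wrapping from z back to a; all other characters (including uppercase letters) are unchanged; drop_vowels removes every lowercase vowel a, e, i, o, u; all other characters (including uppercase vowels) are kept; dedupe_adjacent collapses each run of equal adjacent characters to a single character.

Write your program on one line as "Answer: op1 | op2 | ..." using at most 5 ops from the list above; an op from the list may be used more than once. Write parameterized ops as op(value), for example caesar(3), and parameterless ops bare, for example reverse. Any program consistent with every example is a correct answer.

drop_vowels | caesar(13) | drop_vowels | caesar(6)

Check, running the answer program on each example:
  "wfykxwsnuf" -> "wfykxwsnf" -> "jslxkjfas" -> "jslxkjfs" -> "pyrdqply"
  "vlzwr" -> "vlzwr" -> "iymje" -> "ymj" -> "esp"
  "djna" -> "djn" -> "qwa" -> "qw" -> "wc"
  "xwscglvn" -> "xwscglvn" -> "kjfptyia" -> "kjfpty" -> "qplvze"
  "ixjan" -> "xjn" -> "kwa" -> "kw" -> "qc"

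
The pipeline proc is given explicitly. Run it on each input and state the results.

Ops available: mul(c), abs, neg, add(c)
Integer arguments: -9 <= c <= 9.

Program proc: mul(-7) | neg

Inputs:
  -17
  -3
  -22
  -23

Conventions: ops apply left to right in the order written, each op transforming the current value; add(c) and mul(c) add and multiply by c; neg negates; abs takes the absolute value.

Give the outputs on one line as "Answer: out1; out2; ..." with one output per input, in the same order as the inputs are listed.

Execution, op by op:
  -17 -> 119 -> -119
  -3 -> 21 -> -21
  -22 -> 154 -> -154
  -23 -> 161 -> -161

-119; -21; -154; -161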